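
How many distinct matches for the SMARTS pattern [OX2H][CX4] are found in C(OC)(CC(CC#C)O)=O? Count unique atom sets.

1

[OX2H][CX4] is the SMARTS for an aliphatic alcohol: a hydroxyl oxygen bound to an sp3 (X4) carbon.
Exactly one fragment in the molecule meets all constraints, giving 1 match.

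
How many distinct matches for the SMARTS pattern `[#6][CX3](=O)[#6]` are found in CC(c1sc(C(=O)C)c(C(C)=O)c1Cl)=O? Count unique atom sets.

3

[#6][CX3](=O)[#6] is the SMARTS for a ketone: a carbonyl carbon (no H) flanked by two carbons.
The molecule carries 3 separate instances of an acetyl/ketone group (-C(=O)CH3) meeting every constraint; each maps to a distinct set of atoms, giving 3 matches.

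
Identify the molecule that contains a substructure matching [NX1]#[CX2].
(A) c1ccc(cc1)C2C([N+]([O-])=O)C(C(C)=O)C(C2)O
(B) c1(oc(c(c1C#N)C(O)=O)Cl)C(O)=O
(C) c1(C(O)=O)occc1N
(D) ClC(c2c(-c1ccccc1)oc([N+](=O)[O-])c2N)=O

[NX1]#[CX2] describes a nitrogen triple-bonded to a two-connected carbon (a nitrile).
(A) has a nitro group (-[N+](=O)[O-]) but there is no C#N triple bond.
(B) contains a nitrile (-C#N), which satisfies every atom and bond constraint.
(C) has a primary amino group (-NH2) but the nitrogen is NX3 (three connections), not NX1 triple-bonded.
(D) has a nitro group (-[N+](=O)[O-]) but there is no C#N triple bond.
So the answer is (B).

B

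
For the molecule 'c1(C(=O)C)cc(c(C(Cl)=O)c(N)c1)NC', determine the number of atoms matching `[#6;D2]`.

2

The query [#6;D2] means: any carbon bonded to exactly two heavy atoms.
Check the 15 heavy atoms by environment: 4× c (aromatic, D3) → no; 2× c (aromatic, D2) → match; 1× N (D2) → no; 2× C (D1) → no; 2× C (D3) → no; 2× O (D1) → no; 1× N (D1) → no; 1× Cl (D1) → no.
That gives 2 matching atoms.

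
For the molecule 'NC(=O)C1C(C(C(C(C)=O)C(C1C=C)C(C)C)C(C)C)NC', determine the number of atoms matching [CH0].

2

Check the 22 heavy atoms by environment: 9× C (H1) → no; 2× C (H0) → match; 2× O (H0) → no; 1× N (H2) → no; 6× C (H3) → no; 1× N (H1) → no; 1× C (H2) → no.
That gives 2 matching atoms.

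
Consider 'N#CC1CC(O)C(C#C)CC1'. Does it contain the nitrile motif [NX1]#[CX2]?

Yes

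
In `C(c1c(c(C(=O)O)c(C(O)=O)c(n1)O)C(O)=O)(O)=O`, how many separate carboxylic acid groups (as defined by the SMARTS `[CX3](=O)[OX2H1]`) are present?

4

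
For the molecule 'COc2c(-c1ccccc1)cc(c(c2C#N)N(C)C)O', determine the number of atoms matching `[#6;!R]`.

The query [#6;!R] means: carbon not in any ring.
Check the 20 heavy atoms by environment: 12× c (aromatic, in 6-ring) → no; 4× C (acyclic) → match; 2× N (acyclic) → no; 2× O (acyclic) → no.
That gives 4 matching atoms.

4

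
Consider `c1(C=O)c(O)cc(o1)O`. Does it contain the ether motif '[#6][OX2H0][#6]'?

The pattern [#6][OX2H0][#6] describes an aliphatic oxygen bridging two carbons with no H on the oxygen — an ether.
The closest candidate here is a hydroxyl group (-OH), but the oxygen has H1, not H0 bridging two carbons. No other fragment satisfies the full query, so there is no match.

No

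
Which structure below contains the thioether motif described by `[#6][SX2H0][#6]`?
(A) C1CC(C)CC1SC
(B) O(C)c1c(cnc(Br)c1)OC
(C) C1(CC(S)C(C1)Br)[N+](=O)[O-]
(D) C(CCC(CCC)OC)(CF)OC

[#6][SX2H0][#6] describes an aliphatic sulfur bridging two carbons with no H on the sulfur (a thioether).
(A) contains a methylthio ether (-SCH3), which satisfies every atom and bond constraint.
(B) has a methoxy ether (-OCH3) but the bridging atom is O, not S.
(C) has a thiol (-SH) but the sulfur has H1, not H0 bridging two carbons.
(D) has a methoxy ether (-OCH3) but the bridging atom is O, not S.
So the answer is (A).

A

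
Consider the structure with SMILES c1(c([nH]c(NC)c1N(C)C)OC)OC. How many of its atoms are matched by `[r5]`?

5

The query [r5] means: r5 matches atoms in a five-membered ring.
Check the 14 heavy atoms by environment: 1× n (aromatic, in 5-ring) → match; 4× c (aromatic, in 5-ring) → match; 2× N (acyclic) → no; 5× C (acyclic) → no; 2× O (acyclic) → no.
Summing the matching environments: 1 + 4 = 5 matching atoms.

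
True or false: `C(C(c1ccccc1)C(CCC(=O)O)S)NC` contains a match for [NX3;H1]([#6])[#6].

The pattern [NX3;H1]([#6])[#6] describes a trivalent nitrogen with one H, bonded to two carbons — a secondary amine.
The molecule carries an N-methylamino group (-NHCH3), whose atoms satisfy every constraint of the query, so the pattern matches.

True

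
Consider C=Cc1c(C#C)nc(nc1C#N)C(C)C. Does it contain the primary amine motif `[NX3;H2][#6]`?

The pattern [NX3;H2][#6] describes a trivalent nitrogen with two H attached to carbon — a primary amine.
The closest candidate here is a nitrile (-C#N), but the nitrogen is NX1 (triple-bonded), not NX3 with two H. No other fragment satisfies the full query, so there is no match.

No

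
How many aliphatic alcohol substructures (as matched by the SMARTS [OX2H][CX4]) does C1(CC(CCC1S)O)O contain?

[OX2H][CX4] is the SMARTS for an aliphatic alcohol: a hydroxyl oxygen bound to an sp3 (X4) carbon.
The molecule carries 2 separate instances of a hydroxyl group (-OH) meeting every constraint; each maps to a distinct set of atoms, giving 2 matches.

2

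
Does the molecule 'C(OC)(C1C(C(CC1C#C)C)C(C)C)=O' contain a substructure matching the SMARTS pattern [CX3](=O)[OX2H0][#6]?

The pattern [CX3](=O)[OX2H0][#6] describes a carbonyl carbon bonded to an oxygen that is itself bonded to carbon (no H on that O) — an ester.
The molecule carries a methyl-ester group (-C(=O)OCH3), whose atoms satisfy every constraint of the query, so the pattern matches.

Yes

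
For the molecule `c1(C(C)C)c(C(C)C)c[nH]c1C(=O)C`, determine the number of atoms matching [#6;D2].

1

The query [#6;D2] means: any carbon bonded to exactly two heavy atoms.
Check the 14 heavy atoms by environment: 1× n (aromatic, D2) → no; 1× c (aromatic, D2) → match; 3× c (aromatic, D3) → no; 3× C (D3) → no; 5× C (D1) → no; 1× O (D1) → no.
That gives 1 matching atom.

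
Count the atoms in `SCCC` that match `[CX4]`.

3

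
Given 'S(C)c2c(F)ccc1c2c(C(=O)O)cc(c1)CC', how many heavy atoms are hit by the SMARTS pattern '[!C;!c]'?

Check the 18 heavy atoms by environment: 10× c (aromatic) → no; 1× F → match; 4× C → no; 2× O → match; 1× S → match.
Summing the matching environments: 1 + 2 + 1 = 4 matching atoms.

4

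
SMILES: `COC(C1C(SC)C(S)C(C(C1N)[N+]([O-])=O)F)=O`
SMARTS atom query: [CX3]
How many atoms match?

The query [CX3] means: C with X3: aliphatic carbon with exactly 3 total connections.
Check the 18 heavy atoms by environment: 8× C (X4) → no; 1× N (charge +1, X3) → no; 1× O (charge -1, X1) → no; 2× O (X1) → no; 1× F (X1) → no; 1× N (X3) → no; 2× S (X2) → no; 1× C (X3) → match; 1× O (X2) → no.
That gives 1 matching atom.

1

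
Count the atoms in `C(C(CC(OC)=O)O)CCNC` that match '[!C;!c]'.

The query [!C;!c] means: neither aliphatic nor aromatic carbon — same as [!#6].
Check the 12 heavy atoms by environment: 8× C → no; 3× O → match; 1× N → match.
Summing the matching environments: 3 + 1 = 4 matching atoms.

4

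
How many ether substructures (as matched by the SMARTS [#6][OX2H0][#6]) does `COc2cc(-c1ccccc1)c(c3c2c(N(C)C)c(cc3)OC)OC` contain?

3

[#6][OX2H0][#6] is the SMARTS for an ether: an aliphatic oxygen bridging two carbons with no H on the oxygen.
The molecule carries 3 separate instances of a methoxy ether (-OCH3) meeting every constraint; each maps to a distinct set of atoms, giving 3 matches.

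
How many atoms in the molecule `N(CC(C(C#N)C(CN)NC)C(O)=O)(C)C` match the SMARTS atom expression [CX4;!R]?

Check the 16 heavy atoms by environment: 8× C (X4, acyclic) → match; 1× C (X3, acyclic) → no; 1× O (X1, acyclic) → no; 1× O (X2, acyclic) → no; 1× C (X2, acyclic) → no; 1× N (X1, acyclic) → no; 3× N (X3, acyclic) → no.
That gives 8 matching atoms.

8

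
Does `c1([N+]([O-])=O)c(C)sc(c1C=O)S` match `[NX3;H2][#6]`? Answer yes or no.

No

The pattern [NX3;H2][#6] describes a trivalent nitrogen with two H attached to carbon — a primary amine.
The closest candidate here is a nitro group (-[N+](=O)[O-]), but the nitrogen is [N+] with no H, not NX3H2. No other fragment satisfies the full query, so there is no match.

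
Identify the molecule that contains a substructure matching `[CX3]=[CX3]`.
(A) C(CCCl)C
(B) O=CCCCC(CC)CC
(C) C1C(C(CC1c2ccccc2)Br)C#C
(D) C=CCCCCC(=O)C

[CX3]=[CX3] describes a non-aromatic C=C double bond between two sp2 carbons (an alkene).
(A) has an ethyl group (-CH2CH3) but its C-C bond is a single bond between CX4 carbons, not CX3=CX3.
(B) has an ethyl group (-CH2CH3) but its C-C bond is a single bond between CX4 carbons, not CX3=CX3.
(C) has an ethynyl group (-C#CH) but the C-C bond is a triple bond, not a double bond.
(D) contains a vinyl group (-CH=CH2), which satisfies every atom and bond constraint.
So the answer is (D).

D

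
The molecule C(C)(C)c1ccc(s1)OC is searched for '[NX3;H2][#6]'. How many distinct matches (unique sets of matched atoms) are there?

0

[NX3;H2][#6] is the SMARTS for a primary amine: a trivalent nitrogen with two H attached to carbon.
No fragment in the molecule satisfies every constraint, giving 0 matches.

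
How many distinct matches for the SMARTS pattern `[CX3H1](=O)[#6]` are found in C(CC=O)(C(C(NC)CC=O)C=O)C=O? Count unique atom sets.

4

[CX3H1](=O)[#6] is the SMARTS for an aldehyde: an sp2 carbon with one H, double-bonded to O and single-bonded to carbon.
The molecule carries 4 separate instances of an aldehyde (-CHO) meeting every constraint; each maps to a distinct set of atoms, giving 4 matches.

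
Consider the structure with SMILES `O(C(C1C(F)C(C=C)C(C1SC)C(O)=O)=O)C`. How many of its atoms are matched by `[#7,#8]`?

4

The query [#7,#8] means: nitrogen or oxygen (comma = OR).
Check the 17 heavy atoms by environment: 11× C → no; 4× O → match; 1× F → no; 1× S → no.
That gives 4 matching atoms.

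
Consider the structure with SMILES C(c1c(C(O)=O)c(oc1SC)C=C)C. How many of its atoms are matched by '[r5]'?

5

Check the 14 heavy atoms by environment: 1× o (aromatic, in 5-ring) → match; 4× c (aromatic, in 5-ring) → match; 1× S (acyclic) → no; 6× C (acyclic) → no; 2× O (acyclic) → no.
Summing the matching environments: 1 + 4 = 5 matching atoms.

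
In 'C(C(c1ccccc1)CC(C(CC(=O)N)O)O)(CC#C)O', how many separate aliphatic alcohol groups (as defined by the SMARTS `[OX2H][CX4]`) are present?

3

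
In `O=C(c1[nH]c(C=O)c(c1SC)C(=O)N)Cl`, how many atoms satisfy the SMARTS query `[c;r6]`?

The query [c;r6] means: aromatic carbon that belongs to a six-membered ring.
Check the 15 heavy atoms by environment: 1× n (aromatic, in 5-ring) → no; 4× c (aromatic, in 5-ring) → no; 4× C (acyclic) → no; 3× O (acyclic) → no; 1× N (acyclic) → no; 1× S (acyclic) → no; 1× Cl (acyclic) → no.
No environment satisfies the query, so 0 matching atoms.

0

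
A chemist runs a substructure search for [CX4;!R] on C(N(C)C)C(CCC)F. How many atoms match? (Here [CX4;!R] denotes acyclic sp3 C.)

The query [CX4;!R] means: aliphatic carbon with four total connections, not in a ring.
Check the 9 heavy atoms by environment: 7× C (X4, acyclic) → match; 1× F (X1, acyclic) → no; 1× N (X3, acyclic) → no.
That gives 7 matching atoms.

7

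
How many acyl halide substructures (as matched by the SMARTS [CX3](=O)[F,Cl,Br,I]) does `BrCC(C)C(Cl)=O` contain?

1

[CX3](=O)[F,Cl,Br,I] is the SMARTS for an acyl halide: a carbonyl carbon bonded to a halogen.
Exactly one fragment in the molecule meets all constraints, giving 1 match.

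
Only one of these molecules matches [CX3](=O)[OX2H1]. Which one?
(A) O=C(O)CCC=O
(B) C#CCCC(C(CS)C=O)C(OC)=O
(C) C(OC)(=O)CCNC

A

[CX3](=O)[OX2H1] describes an sp2 carbon double-bonded to O and single-bonded to an -OH oxygen (a carboxylic acid).
(A) contains a carboxylic acid group (-C(=O)OH), which satisfies every atom and bond constraint.
(B) has an aldehyde (-CHO) but there is no singly-bonded oxygen on the carbonyl carbon.
(C) has a methyl-ester group (-C(=O)OCH3) but the singly-bonded O has no H (OX2H0, not OX2H1).
So the answer is (A).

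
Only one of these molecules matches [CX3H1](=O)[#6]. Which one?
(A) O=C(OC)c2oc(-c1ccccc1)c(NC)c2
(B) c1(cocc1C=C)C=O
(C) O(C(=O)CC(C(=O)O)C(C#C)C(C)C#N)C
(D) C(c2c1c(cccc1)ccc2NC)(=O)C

B

[CX3H1](=O)[#6] describes an sp2 carbon with one H, double-bonded to O and single-bonded to carbon (an aldehyde).
(A) has a methyl-ester group (-C(=O)OCH3) but the carbonyl carbon has H0, not H1.
(B) contains an aldehyde (-CHO), which satisfies every atom and bond constraint.
(C) has a carboxylic acid group (-C(=O)OH) but the carbonyl carbon has H0 and is bonded to O, not H1.
(D) has an acetyl/ketone group (-C(=O)CH3) but the carbonyl carbon has H0 (two carbon neighbours), not H1.
So the answer is (B).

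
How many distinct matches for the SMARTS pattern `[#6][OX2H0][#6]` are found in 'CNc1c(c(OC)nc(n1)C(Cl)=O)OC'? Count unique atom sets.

[#6][OX2H0][#6] is the SMARTS for an ether: an aliphatic oxygen bridging two carbons with no H on the oxygen.
The molecule carries 2 separate instances of a methoxy ether (-OCH3) meeting every constraint; each maps to a distinct set of atoms, giving 2 matches.

2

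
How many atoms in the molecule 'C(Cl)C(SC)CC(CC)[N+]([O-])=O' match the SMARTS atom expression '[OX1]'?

The query [OX1] means: aliphatic oxygen with one total connection — typically a carbonyl =O or an oxide.
Check the 12 heavy atoms by environment: 7× C (X4) → no; 1× S (X2) → no; 1× Cl (X1) → no; 1× N (charge +1, X3) → no; 1× O (charge -1, X1) → match; 1× O (X1) → match.
Summing the matching environments: 1 + 1 = 2 matching atoms.

2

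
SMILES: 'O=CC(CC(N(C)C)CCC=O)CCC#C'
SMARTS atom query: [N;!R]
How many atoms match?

The query [N;!R] means: aliphatic nitrogen not in a ring.
Check the 16 heavy atoms by environment: 13× C (acyclic) → no; 2× O (acyclic) → no; 1× N (acyclic) → match.
That gives 1 matching atom.

1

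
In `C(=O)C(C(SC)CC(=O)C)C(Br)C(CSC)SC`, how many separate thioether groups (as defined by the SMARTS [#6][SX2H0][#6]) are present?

[#6][SX2H0][#6] is the SMARTS for a thioether: an aliphatic sulfur bridging two carbons with no H on the sulfur.
The molecule carries 3 separate instances of a methylthio ether (-SCH3) meeting every constraint; each maps to a distinct set of atoms, giving 3 matches.

3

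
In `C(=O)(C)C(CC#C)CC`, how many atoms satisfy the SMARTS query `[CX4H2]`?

2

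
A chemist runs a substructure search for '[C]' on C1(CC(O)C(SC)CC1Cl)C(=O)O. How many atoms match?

The query [C] means: uppercase C matches aliphatic (non-aromatic) carbon only.
Check the 13 heavy atoms by environment: 8× C → match; 3× O → no; 1× S → no; 1× Cl → no.
That gives 8 matching atoms.

8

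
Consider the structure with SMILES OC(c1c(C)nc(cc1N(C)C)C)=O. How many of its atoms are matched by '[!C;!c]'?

4

Check the 14 heavy atoms by environment: 1× n (aromatic) → match; 5× c (aromatic) → no; 1× N → match; 5× C → no; 2× O → match.
Summing the matching environments: 1 + 1 + 2 = 4 matching atoms.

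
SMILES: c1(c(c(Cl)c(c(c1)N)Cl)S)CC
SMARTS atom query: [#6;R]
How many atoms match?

6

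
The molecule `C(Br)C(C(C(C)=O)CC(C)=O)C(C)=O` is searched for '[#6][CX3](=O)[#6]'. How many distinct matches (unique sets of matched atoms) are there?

3

[#6][CX3](=O)[#6] is the SMARTS for a ketone: a carbonyl carbon (no H) flanked by two carbons.
The molecule carries 3 separate instances of an acetyl/ketone group (-C(=O)CH3) meeting every constraint; each maps to a distinct set of atoms, giving 3 matches.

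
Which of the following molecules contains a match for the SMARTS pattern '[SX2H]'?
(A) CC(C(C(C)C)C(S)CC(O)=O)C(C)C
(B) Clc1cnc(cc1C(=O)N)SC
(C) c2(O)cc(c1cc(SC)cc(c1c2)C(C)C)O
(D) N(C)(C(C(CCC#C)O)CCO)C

[SX2H] describes an aliphatic sulfur with two connections, one being H (a thiol).
(A) contains a thiol (-SH), which satisfies every atom and bond constraint.
(B) has a methylthio ether (-SCH3) but the sulfur has H0 (bonded to two carbons), not H1.
(C) has a hydroxyl group (-OH) but it is an -OH, not an -SH.
(D) has a hydroxyl group (-OH) but it is an -OH, not an -SH.
So the answer is (A).

A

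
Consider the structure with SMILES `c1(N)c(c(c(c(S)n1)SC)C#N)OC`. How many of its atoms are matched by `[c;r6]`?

5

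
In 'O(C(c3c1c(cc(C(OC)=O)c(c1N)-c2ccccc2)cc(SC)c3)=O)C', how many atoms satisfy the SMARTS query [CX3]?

2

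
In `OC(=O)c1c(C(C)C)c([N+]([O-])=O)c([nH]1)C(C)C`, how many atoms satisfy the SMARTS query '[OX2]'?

1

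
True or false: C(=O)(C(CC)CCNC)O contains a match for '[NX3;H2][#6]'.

The pattern [NX3;H2][#6] describes a trivalent nitrogen with two H attached to carbon — a primary amine.
The closest candidate here is an N-methylamino group (-NHCH3), but the nitrogen bears two carbons and only one H (H1), not H2. No other fragment satisfies the full query, so there is no match.

False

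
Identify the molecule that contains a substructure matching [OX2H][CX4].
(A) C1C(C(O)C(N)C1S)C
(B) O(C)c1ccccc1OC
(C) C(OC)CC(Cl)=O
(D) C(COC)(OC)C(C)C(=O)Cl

A

[OX2H][CX4] describes a hydroxyl oxygen bound to an sp3 (X4) carbon (an aliphatic alcohol).
(A) contains a hydroxyl group (-OH), which satisfies every atom and bond constraint.
(B) has a methoxy ether (-OCH3) but the oxygen has H0 (ether), not H1.
(C) has a methoxy ether (-OCH3) but the oxygen has H0 (ether), not H1.
(D) has a methoxy ether (-OCH3) but the oxygen has H0 (ether), not H1.
So the answer is (A).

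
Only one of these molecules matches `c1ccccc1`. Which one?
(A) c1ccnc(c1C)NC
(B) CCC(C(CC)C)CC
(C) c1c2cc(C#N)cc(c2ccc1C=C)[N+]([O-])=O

C

c1ccccc1 describes six aromatic carbons in a ring (a benzene ring).
(A) has a methyl group (-CH3) but no six-membered all-carbon aromatic ring is present.
(B) has a methyl group (-CH3) but no six-membered all-carbon aromatic ring is present.
(C) contains the required atom environment, so the pattern matches.
So the answer is (C).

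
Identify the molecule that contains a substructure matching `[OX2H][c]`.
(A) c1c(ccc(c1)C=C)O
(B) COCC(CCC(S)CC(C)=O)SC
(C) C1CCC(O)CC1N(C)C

A

[OX2H][c] describes a hydroxyl oxygen attached to an aromatic carbon (a phenol).
(A) contains a hydroxyl group (-OH), which satisfies every atom and bond constraint.
(B) has a methoxy ether (-OCH3) but the oxygen has H0, not H1.
(C) has a hydroxyl group (-OH) but the -OH is on an aliphatic carbon, not an aromatic c.
So the answer is (A).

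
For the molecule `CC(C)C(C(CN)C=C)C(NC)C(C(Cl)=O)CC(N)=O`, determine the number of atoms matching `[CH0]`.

2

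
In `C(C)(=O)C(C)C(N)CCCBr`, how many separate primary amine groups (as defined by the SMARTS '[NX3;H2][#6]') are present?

[NX3;H2][#6] is the SMARTS for a primary amine: a trivalent nitrogen with two H attached to carbon.
Exactly one fragment in the molecule meets all constraints, giving 1 match.

1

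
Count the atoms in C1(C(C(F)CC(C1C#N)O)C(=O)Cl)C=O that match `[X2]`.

Check the 15 heavy atoms by environment: 6× C (X4) → no; 2× C (X3) → no; 2× O (X1) → no; 1× C (X2) → match; 1× N (X1) → no; 1× F (X1) → no; 1× Cl (X1) → no; 1× O (X2) → match.
Summing the matching environments: 1 + 1 = 2 matching atoms.

2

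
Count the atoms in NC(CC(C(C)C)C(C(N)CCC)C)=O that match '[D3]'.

5

Check the 15 heavy atoms by environment: 3× C (D2) → no; 5× C (D3) → match; 2× N (D1) → no; 4× C (D1) → no; 1× O (D1) → no.
That gives 5 matching atoms.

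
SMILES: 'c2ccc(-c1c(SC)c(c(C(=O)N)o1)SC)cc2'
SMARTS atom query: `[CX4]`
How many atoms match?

2

The query [CX4] means: C with X4: aliphatic carbon with exactly 4 total connections (bonds + H).
Check the 18 heavy atoms by environment: 1× o (aromatic, X2) → no; 10× c (aromatic, X3) → no; 1× C (X3) → no; 1× O (X1) → no; 1× N (X3) → no; 2× S (X2) → no; 2× C (X4) → match.
That gives 2 matching atoms.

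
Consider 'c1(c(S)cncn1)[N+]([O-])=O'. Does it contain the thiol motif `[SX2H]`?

The pattern [SX2H] describes an aliphatic sulfur with two connections, one being H — a thiol.
The molecule carries a thiol (-SH), whose atoms satisfy every constraint of the query, so the pattern matches.

Yes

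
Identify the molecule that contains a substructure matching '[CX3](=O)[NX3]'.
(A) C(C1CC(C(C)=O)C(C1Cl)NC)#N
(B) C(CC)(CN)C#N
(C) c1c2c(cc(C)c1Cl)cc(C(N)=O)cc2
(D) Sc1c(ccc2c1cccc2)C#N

[CX3](=O)[NX3] describes a carbonyl carbon bonded to a trivalent nitrogen (an amide).
(A) has a nitrile (-C#N) but the nitrile N is NX1 (triple-bonded), not NX3.
(B) has a primary amino group (-NH2) but the -NH2 is not attached to a carbonyl carbon.
(C) contains a primary amide (-C(=O)NH2), which satisfies every atom and bond constraint.
(D) has a nitrile (-C#N) but the nitrile N is NX1 (triple-bonded), not NX3.
So the answer is (C).

C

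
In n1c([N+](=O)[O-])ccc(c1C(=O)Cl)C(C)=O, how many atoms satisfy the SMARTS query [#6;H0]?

5

Check the 15 heavy atoms by environment: 1× n (aromatic, H0) → no; 3× c (aromatic, H0) → match; 2× c (aromatic, H1) → no; 2× C (H0) → match; 3× O (H0) → no; 1× C (H3) → no; 1× Cl (H0) → no; 1× N (charge +1, H0) → no; 1× O (charge -1, H0) → no.
Summing the matching environments: 3 + 2 = 5 matching atoms.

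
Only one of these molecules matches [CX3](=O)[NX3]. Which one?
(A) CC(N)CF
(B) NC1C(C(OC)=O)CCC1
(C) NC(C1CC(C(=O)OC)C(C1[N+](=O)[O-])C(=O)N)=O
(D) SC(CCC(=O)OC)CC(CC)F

C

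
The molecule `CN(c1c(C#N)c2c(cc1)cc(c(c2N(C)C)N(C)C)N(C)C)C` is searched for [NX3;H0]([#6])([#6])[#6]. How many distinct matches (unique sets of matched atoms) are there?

4

[NX3;H0]([#6])([#6])[#6] is the SMARTS for a tertiary amine: a trivalent nitrogen with no H, bonded to three carbons.
The molecule carries 4 separate instances of a dimethylamino group (-N(CH3)2) meeting every constraint; each maps to a distinct set of atoms, giving 4 matches.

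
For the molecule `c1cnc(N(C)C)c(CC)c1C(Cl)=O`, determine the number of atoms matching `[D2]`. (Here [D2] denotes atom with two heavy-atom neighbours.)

4

Check the 14 heavy atoms by environment: 1× n (aromatic, D2) → match; 2× c (aromatic, D2) → match; 3× c (aromatic, D3) → no; 1× C (D2) → match; 3× C (D1) → no; 1× C (D3) → no; 1× O (D1) → no; 1× Cl (D1) → no; 1× N (D3) → no.
Summing the matching environments: 1 + 2 + 1 = 4 matching atoms.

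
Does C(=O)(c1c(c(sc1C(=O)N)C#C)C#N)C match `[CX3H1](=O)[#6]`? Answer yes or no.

No

The pattern [CX3H1](=O)[#6] describes an sp2 carbon with one H, double-bonded to O and single-bonded to carbon — an aldehyde.
The closest candidate here is an acetyl/ketone group (-C(=O)CH3), but the carbonyl carbon has H0 (two carbon neighbours), not H1. No other fragment satisfies the full query, so there is no match.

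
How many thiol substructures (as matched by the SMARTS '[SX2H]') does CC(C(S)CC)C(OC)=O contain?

1

[SX2H] is the SMARTS for a thiol: an aliphatic sulfur with two connections, one being H.
Exactly one fragment in the molecule meets all constraints, giving 1 match.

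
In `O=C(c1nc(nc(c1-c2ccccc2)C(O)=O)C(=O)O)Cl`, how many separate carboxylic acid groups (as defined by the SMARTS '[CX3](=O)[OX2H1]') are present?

2

[CX3](=O)[OX2H1] is the SMARTS for a carboxylic acid: an sp2 carbon double-bonded to O and single-bonded to an -OH oxygen.
The molecule carries 2 separate instances of a carboxylic acid group (-C(=O)OH) meeting every constraint; each maps to a distinct set of atoms, giving 2 matches.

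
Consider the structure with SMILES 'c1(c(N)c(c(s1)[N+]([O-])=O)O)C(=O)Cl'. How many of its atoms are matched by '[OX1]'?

3

Check the 13 heavy atoms by environment: 1× s (aromatic, X2) → no; 4× c (aromatic, X3) → no; 1× N (X3) → no; 1× O (X2) → no; 1× C (X3) → no; 2× O (X1) → match; 1× Cl (X1) → no; 1× N (charge +1, X3) → no; 1× O (charge -1, X1) → match.
Summing the matching environments: 2 + 1 = 3 matching atoms.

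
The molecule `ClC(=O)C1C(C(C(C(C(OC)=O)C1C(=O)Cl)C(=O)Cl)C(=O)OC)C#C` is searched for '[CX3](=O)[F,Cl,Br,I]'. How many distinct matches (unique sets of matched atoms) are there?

[CX3](=O)[F,Cl,Br,I] is the SMARTS for an acyl halide: a carbonyl carbon bonded to a halogen.
The molecule carries 3 separate instances of an acyl chloride (-C(=O)Cl) meeting every constraint; each maps to a distinct set of atoms, giving 3 matches.

3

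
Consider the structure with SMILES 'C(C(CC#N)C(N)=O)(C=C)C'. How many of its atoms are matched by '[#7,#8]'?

Check the 11 heavy atoms by environment: 8× C → no; 1× O → match; 2× N → match.
Summing the matching environments: 1 + 2 = 3 matching atoms.

3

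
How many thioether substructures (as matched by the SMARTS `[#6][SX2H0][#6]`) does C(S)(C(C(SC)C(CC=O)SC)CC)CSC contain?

3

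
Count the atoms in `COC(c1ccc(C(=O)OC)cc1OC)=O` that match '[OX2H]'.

Check the 16 heavy atoms by environment: 3× c (aromatic, H0, X3) → no; 3× c (aromatic, H1, X3) → no; 2× C (H0, X3) → no; 2× O (H0, X1) → no; 3× O (H0, X2) → no; 3× C (H3, X4) → no.
No environment satisfies the query, so 0 matching atoms.

0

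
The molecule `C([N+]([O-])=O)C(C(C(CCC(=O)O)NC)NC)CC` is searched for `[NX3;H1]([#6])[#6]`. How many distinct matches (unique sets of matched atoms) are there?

2

[NX3;H1]([#6])[#6] is the SMARTS for a secondary amine: a trivalent nitrogen with one H, bonded to two carbons.
The molecule carries 2 separate instances of an N-methylamino group (-NHCH3) meeting every constraint; each maps to a distinct set of atoms, giving 2 matches.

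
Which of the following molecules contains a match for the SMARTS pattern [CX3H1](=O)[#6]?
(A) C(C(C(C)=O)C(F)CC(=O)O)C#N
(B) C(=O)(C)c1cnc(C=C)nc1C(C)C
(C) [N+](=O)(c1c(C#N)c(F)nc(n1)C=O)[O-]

[CX3H1](=O)[#6] describes an sp2 carbon with one H, double-bonded to O and single-bonded to carbon (an aldehyde).
(A) has a carboxylic acid group (-C(=O)OH) but the carbonyl carbon has H0 and is bonded to O, not H1.
(B) has an acetyl/ketone group (-C(=O)CH3) but the carbonyl carbon has H0 (two carbon neighbours), not H1.
(C) contains an aldehyde (-CHO), which satisfies every atom and bond constraint.
So the answer is (C).

C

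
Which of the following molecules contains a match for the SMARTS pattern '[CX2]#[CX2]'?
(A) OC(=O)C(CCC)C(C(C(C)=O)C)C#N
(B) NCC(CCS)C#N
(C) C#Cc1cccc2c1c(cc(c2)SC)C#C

[CX2]#[CX2] describes a carbon-carbon triple bond (an alkyne).
(A) has a nitrile (-C#N) but the triple bond is C#N, not C#C.
(B) has a nitrile (-C#N) but the triple bond is C#N, not C#C.
(C) contains an ethynyl group (-C#CH), which satisfies every atom and bond constraint.
So the answer is (C).

C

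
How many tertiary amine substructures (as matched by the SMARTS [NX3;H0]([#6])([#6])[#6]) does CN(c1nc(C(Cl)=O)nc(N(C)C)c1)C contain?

[NX3;H0]([#6])([#6])[#6] is the SMARTS for a tertiary amine: a trivalent nitrogen with no H, bonded to three carbons.
The molecule carries 2 separate instances of a dimethylamino group (-N(CH3)2) meeting every constraint; each maps to a distinct set of atoms, giving 2 matches.

2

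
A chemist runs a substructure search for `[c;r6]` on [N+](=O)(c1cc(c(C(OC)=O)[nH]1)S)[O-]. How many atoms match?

The query [c;r6] means: aromatic carbon that belongs to a six-membered ring.
Check the 13 heavy atoms by environment: 1× n (aromatic, in 5-ring) → no; 4× c (aromatic, in 5-ring) → no; 2× C (acyclic) → no; 3× O (acyclic) → no; 1× S (acyclic) → no; 1× N (charge +1, acyclic) → no; 1× O (charge -1, acyclic) → no.
No environment satisfies the query, so 0 matching atoms.

0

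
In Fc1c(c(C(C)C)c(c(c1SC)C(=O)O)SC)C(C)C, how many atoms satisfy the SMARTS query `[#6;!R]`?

9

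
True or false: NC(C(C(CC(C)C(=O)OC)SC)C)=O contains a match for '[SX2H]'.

False

The pattern [SX2H] describes an aliphatic sulfur with two connections, one being H — a thiol.
The closest candidate here is a methylthio ether (-SCH3), but the sulfur has H0 (bonded to two carbons), not H1. No other fragment satisfies the full query, so there is no match.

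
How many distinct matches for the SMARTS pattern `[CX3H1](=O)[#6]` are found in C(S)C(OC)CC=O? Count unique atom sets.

1

[CX3H1](=O)[#6] is the SMARTS for an aldehyde: an sp2 carbon with one H, double-bonded to O and single-bonded to carbon.
Exactly one fragment in the molecule meets all constraints, giving 1 match.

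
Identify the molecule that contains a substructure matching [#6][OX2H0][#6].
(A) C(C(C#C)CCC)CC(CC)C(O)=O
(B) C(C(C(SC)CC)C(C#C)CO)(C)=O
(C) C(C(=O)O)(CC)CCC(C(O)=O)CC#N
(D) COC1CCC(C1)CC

[#6][OX2H0][#6] describes an aliphatic oxygen bridging two carbons with no H on the oxygen (an ether).
(A) has a carboxylic acid group (-C(=O)OH) but the -OH oxygen has H1; the =O is OX1, not OX2.
(B) has a hydroxyl group (-OH) but the oxygen has H1, not H0 bridging two carbons.
(C) has a carboxylic acid group (-C(=O)OH) but the -OH oxygen has H1; the =O is OX1, not OX2.
(D) contains a methoxy ether (-OCH3), which satisfies every atom and bond constraint.
So the answer is (D).

D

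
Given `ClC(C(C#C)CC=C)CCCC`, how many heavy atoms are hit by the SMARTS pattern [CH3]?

Check the 12 heavy atoms by environment: 5× C (H2) → no; 4× C (H1) → no; 1× C (H3) → match; 1× C (H0) → no; 1× Cl (H0) → no.
That gives 1 matching atom.

1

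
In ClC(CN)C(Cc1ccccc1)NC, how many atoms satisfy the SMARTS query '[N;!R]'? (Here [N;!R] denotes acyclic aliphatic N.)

2

Check the 14 heavy atoms by environment: 5× C (acyclic) → no; 1× Cl (acyclic) → no; 6× c (aromatic, in 6-ring) → no; 2× N (acyclic) → match.
That gives 2 matching atoms.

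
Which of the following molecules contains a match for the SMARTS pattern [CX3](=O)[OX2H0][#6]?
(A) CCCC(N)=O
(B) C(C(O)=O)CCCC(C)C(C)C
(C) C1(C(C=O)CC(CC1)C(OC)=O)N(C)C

[CX3](=O)[OX2H0][#6] describes a carbonyl carbon bonded to an oxygen that is itself bonded to carbon (no H on that O) (an ester).
(A) has a primary amide (-C(=O)NH2) but the carbonyl is bonded to N, not to an O-C linkage.
(B) has a carboxylic acid group (-C(=O)OH) but the singly-bonded O carries H (OX2H1, not H0).
(C) contains a methyl-ester group (-C(=O)OCH3), which satisfies every atom and bond constraint.
So the answer is (C).

C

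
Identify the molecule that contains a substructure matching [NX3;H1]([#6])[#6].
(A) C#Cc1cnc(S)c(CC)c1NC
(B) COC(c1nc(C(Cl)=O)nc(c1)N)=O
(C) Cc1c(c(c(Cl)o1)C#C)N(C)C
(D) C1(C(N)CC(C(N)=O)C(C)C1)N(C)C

A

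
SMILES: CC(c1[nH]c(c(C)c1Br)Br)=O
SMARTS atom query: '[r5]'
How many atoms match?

Check the 11 heavy atoms by environment: 1× n (aromatic, in 5-ring) → match; 4× c (aromatic, in 5-ring) → match; 2× Br (acyclic) → no; 3× C (acyclic) → no; 1× O (acyclic) → no.
Summing the matching environments: 1 + 4 = 5 matching atoms.

5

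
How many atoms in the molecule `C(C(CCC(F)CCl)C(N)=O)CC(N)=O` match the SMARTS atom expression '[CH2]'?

5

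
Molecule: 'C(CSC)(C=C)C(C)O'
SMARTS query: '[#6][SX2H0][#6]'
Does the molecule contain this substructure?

Yes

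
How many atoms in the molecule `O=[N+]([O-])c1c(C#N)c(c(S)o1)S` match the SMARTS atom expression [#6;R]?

4

The query [#6;R] means: carbon that is part of a ring.
Check the 12 heavy atoms by environment: 1× o (aromatic, in 5-ring) → no; 4× c (aromatic, in 5-ring) → match; 1× N (charge +1, acyclic) → no; 1× O (charge -1, acyclic) → no; 1× O (acyclic) → no; 1× C (acyclic) → no; 1× N (acyclic) → no; 2× S (acyclic) → no.
That gives 4 matching atoms.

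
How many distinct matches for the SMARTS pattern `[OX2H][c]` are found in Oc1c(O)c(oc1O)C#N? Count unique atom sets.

3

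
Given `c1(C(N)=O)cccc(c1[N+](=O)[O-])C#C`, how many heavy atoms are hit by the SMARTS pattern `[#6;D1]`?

1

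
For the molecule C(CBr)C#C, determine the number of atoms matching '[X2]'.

2

The query [X2] means: any atom with exactly two total connections (bonds + H).
Check the 5 heavy atoms by environment: 2× C (X4) → no; 1× Br (X1) → no; 2× C (X2) → match.
That gives 2 matching atoms.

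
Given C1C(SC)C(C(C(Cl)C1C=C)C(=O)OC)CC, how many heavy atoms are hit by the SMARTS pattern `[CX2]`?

0

The query [CX2] means: C with X2: aliphatic carbon with exactly 2 total connections.
Check the 17 heavy atoms by environment: 10× C (X4) → no; 1× Cl (X1) → no; 3× C (X3) → no; 1× O (X1) → no; 1× O (X2) → no; 1× S (X2) → no.
No environment satisfies the query, so 0 matching atoms.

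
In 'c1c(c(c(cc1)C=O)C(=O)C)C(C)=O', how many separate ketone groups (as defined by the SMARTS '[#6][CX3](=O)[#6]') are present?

[#6][CX3](=O)[#6] is the SMARTS for a ketone: a carbonyl carbon (no H) flanked by two carbons.
The molecule carries 2 separate instances of an acetyl/ketone group (-C(=O)CH3) meeting every constraint; each maps to a distinct set of atoms, giving 2 matches.

2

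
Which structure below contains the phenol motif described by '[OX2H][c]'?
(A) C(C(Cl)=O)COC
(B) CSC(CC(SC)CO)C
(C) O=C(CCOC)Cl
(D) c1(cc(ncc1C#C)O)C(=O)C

D

[OX2H][c] describes a hydroxyl oxygen attached to an aromatic carbon (a phenol).
(A) has a methoxy ether (-OCH3) but the oxygen has H0, not H1.
(B) has a hydroxyl group (-OH) but the -OH is on an aliphatic carbon, not an aromatic c.
(C) has a methoxy ether (-OCH3) but the oxygen has H0, not H1.
(D) contains a hydroxyl group (-OH), which satisfies every atom and bond constraint.
So the answer is (D).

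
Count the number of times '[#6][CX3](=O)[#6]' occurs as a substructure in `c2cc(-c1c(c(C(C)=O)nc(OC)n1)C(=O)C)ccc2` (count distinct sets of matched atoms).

2

[#6][CX3](=O)[#6] is the SMARTS for a ketone: a carbonyl carbon (no H) flanked by two carbons.
The molecule carries 2 separate instances of an acetyl/ketone group (-C(=O)CH3) meeting every constraint; each maps to a distinct set of atoms, giving 2 matches.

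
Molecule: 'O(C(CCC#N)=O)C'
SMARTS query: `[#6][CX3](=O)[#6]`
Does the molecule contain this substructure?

The pattern [#6][CX3](=O)[#6] describes a carbonyl carbon (no H) flanked by two carbons — a ketone.
The closest candidate here is a methyl-ester group (-C(=O)OCH3), but one neighbour of the carbonyl carbon is O, not C. No other fragment satisfies the full query, so there is no match.

No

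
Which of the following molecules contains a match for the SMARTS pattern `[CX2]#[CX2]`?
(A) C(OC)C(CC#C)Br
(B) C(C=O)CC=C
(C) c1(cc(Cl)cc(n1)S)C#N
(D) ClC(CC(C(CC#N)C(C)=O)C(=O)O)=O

A

[CX2]#[CX2] describes a carbon-carbon triple bond (an alkyne).
(A) contains an ethynyl group (-C#CH), which satisfies every atom and bond constraint.
(B) has a vinyl group (-CH=CH2) but the C=C is a double bond; both carbons are CX3, not CX2.
(C) has a nitrile (-C#N) but the triple bond is C#N, not C#C.
(D) has a nitrile (-C#N) but the triple bond is C#N, not C#C.
So the answer is (A).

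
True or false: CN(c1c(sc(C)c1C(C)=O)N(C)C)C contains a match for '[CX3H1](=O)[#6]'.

The pattern [CX3H1](=O)[#6] describes an sp2 carbon with one H, double-bonded to O and single-bonded to carbon — an aldehyde.
The closest candidate here is an acetyl/ketone group (-C(=O)CH3), but the carbonyl carbon has H0 (two carbon neighbours), not H1. No other fragment satisfies the full query, so there is no match.

False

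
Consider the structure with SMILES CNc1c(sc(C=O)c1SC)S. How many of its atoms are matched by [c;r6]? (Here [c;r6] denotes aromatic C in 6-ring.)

The query [c;r6] means: aromatic carbon that belongs to a six-membered ring.
Check the 12 heavy atoms by environment: 1× s (aromatic, in 5-ring) → no; 4× c (aromatic, in 5-ring) → no; 3× C (acyclic) → no; 1× O (acyclic) → no; 2× S (acyclic) → no; 1× N (acyclic) → no.
No environment satisfies the query, so 0 matching atoms.

0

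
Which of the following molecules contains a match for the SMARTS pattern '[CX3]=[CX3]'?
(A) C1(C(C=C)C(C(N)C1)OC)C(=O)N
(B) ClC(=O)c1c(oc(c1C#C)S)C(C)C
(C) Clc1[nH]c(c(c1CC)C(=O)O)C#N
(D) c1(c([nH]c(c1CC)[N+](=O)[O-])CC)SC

A

[CX3]=[CX3] describes a non-aromatic C=C double bond between two sp2 carbons (an alkene).
(A) contains a vinyl group (-CH=CH2), which satisfies every atom and bond constraint.
(B) has an ethynyl group (-C#CH) but the C-C bond is a triple bond, not a double bond.
(C) has an ethyl group (-CH2CH3) but its C-C bond is a single bond between CX4 carbons, not CX3=CX3.
(D) has an ethyl group (-CH2CH3) but its C-C bond is a single bond between CX4 carbons, not CX3=CX3.
So the answer is (A).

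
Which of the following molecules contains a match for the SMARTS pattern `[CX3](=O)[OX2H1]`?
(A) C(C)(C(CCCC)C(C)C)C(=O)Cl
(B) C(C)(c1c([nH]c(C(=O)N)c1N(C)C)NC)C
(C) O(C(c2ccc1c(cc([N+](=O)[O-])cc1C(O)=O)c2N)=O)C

[CX3](=O)[OX2H1] describes an sp2 carbon double-bonded to O and single-bonded to an -OH oxygen (a carboxylic acid).
(A) has an acyl chloride (-C(=O)Cl) but the carbonyl is bonded to Cl, not to an -OH oxygen.
(B) has a primary amide (-C(=O)NH2) but the carbonyl is bonded to N, not to an -OH oxygen.
(C) contains a carboxylic acid group (-C(=O)OH), which satisfies every atom and bond constraint.
So the answer is (C).

C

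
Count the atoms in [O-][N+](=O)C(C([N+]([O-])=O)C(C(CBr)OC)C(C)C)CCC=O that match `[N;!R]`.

2

The query [N;!R] means: aliphatic nitrogen not in a ring.
Check the 21 heavy atoms by environment: 12× C (acyclic) → no; 2× N (charge +1, acyclic) → match; 2× O (charge -1, acyclic) → no; 4× O (acyclic) → no; 1× Br (acyclic) → no.
That gives 2 matching atoms.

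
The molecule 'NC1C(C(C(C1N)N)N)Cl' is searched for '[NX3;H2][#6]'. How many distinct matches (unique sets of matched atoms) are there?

[NX3;H2][#6] is the SMARTS for a primary amine: a trivalent nitrogen with two H attached to carbon.
The molecule carries 4 separate instances of a primary amino group (-NH2) meeting every constraint; each maps to a distinct set of atoms, giving 4 matches.

4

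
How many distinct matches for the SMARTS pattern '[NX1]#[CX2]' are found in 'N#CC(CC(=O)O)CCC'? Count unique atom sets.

[NX1]#[CX2] is the SMARTS for a nitrile: a nitrogen triple-bonded to a two-connected carbon.
Exactly one fragment in the molecule meets all constraints, giving 1 match.

1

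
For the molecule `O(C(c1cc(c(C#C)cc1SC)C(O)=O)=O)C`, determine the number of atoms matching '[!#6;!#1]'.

5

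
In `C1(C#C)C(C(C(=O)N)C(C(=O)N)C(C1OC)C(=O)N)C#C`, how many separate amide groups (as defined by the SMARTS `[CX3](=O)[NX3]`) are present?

3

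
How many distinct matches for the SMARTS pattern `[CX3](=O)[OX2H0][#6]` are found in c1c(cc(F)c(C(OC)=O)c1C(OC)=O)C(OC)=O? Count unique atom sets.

[CX3](=O)[OX2H0][#6] is the SMARTS for an ester: a carbonyl carbon bonded to an oxygen that is itself bonded to carbon (no H on that O).
The molecule carries 3 separate instances of a methyl-ester group (-C(=O)OCH3) meeting every constraint; each maps to a distinct set of atoms, giving 3 matches.

3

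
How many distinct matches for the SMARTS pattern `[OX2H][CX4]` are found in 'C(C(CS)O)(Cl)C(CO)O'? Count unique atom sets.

[OX2H][CX4] is the SMARTS for an aliphatic alcohol: a hydroxyl oxygen bound to an sp3 (X4) carbon.
The molecule carries 3 separate instances of a hydroxyl group (-OH) meeting every constraint; each maps to a distinct set of atoms, giving 3 matches.

3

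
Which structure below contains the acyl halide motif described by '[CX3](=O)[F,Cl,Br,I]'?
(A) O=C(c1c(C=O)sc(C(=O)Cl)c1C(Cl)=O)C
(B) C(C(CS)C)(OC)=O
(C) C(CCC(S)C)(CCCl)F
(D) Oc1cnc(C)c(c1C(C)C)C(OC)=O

A

[CX3](=O)[F,Cl,Br,I] describes a carbonyl carbon bonded to a halogen (an acyl halide).
(A) contains an acyl chloride (-C(=O)Cl), which satisfies every atom and bond constraint.
(B) has a methyl-ester group (-C(=O)OCH3) but the carbonyl is bonded to -O-C, not to a halogen.
(C) has a chloro substituent but the Cl is not on a carbonyl carbon.
(D) has a methyl-ester group (-C(=O)OCH3) but the carbonyl is bonded to -O-C, not to a halogen.
So the answer is (A).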